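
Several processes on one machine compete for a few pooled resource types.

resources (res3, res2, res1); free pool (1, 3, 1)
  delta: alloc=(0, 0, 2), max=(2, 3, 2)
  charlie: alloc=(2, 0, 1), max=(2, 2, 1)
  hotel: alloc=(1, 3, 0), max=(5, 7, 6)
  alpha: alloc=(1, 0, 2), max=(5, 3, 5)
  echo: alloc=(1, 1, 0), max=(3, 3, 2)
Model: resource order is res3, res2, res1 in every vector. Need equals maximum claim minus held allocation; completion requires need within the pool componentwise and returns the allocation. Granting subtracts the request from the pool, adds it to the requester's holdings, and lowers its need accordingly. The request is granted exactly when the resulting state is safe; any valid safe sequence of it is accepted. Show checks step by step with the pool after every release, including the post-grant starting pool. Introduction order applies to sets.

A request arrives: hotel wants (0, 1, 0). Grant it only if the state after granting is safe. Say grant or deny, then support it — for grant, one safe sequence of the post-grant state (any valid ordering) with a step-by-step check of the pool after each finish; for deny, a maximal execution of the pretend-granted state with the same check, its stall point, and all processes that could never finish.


GRANT: granting preserves safety; a valid post-grant sequence is charlie, echo, delta, alpha, hotel.
Key observation: the transfer keeps a workable pool ((1, 2, 1)); charlie starts the safe sequence.
Step-by-step check of the post-grant state:
  pool = (1, 2, 1)
  run charlie (needs (0, 2, 0), free (1, 2, 1)); after release of (2, 0, 1) the pool is (3, 2, 2)
  run echo (needs (2, 2, 2), free (3, 2, 2)); after release of (1, 1, 0) the pool is (4, 3, 2)
  run delta (needs (2, 3, 0), free (4, 3, 2)); after release of (0, 0, 2) the pool is (4, 3, 4)
  run alpha (needs (4, 3, 3), free (4, 3, 4)); after release of (1, 0, 2) the pool is (5, 3, 6)
  run hotel (needs (4, 3, 6), free (5, 3, 6)); after release of (1, 4, 0) the pool is (6, 7, 6)


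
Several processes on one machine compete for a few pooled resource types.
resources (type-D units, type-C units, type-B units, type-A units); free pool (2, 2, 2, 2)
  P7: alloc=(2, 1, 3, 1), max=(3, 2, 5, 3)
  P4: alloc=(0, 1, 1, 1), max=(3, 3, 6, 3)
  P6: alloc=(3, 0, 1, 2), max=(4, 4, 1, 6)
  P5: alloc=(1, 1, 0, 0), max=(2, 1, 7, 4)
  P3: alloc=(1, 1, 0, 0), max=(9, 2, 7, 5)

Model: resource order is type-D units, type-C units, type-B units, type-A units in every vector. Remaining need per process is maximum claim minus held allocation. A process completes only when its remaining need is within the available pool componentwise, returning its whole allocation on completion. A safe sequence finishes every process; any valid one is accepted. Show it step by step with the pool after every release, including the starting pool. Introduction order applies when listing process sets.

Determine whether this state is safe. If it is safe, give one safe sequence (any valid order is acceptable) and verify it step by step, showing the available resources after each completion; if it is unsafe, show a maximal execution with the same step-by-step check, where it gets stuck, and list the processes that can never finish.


SAFE — a valid safe sequence is P7, P4, P6, P5, P3.
Key observation: the first exact fit in this order is P7 — it needs (1, 1, 2, 2) with (2, 2, 2, 2) free, meeting a requested resource to the last unit.
Verifying each step:
  pool = (2, 2, 2, 2)
  P7 needs (1, 1, 2, 2) <= (2, 2, 2, 2) -> finishes; pool += (2, 1, 3, 1) = (4, 3, 5, 3)
  P4 needs (3, 2, 5, 2) <= (4, 3, 5, 3) -> finishes; pool += (0, 1, 1, 1) = (4, 4, 6, 4)
  P6 needs (1, 4, 0, 4) <= (4, 4, 6, 4) -> finishes; pool += (3, 0, 1, 2) = (7, 4, 7, 6)
  P5 needs (1, 0, 7, 4) <= (7, 4, 7, 6) -> finishes; pool += (1, 1, 0, 0) = (8, 5, 7, 6)
  P3 needs (8, 1, 7, 5) <= (8, 5, 7, 6) -> finishes; pool += (1, 1, 0, 0) = (9, 6, 7, 6)


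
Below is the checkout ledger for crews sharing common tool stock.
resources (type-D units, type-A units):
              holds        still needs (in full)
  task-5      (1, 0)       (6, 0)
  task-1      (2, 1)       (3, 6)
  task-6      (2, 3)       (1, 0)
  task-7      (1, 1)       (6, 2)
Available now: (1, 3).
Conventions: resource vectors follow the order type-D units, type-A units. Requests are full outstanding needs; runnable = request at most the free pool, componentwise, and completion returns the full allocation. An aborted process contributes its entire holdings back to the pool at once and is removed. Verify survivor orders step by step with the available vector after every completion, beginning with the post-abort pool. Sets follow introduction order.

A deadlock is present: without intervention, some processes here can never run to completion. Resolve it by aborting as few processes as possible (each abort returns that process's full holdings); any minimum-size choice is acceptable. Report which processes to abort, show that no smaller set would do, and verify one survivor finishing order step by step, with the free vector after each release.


The answer: abort task-7.
Key observation: aborting task-7 returns (1, 1), and task-5 — hopeless before — runs at step 3 with the returned capacity in the pool.
No smaller set exists: with zero aborts the deadlock remains.
The survivors complete as task-6, task-1, task-5. Step-by-step check (starting from the post-abort pool):
  pool = (2, 4)
  task-6: need (1, 0) fits (2, 4); releases (2, 3), pool now (4, 7)
  task-1: need (3, 6) fits (4, 7); releases (2, 1), pool now (6, 8)
  task-5: need (6, 0) fits (6, 8); releases (1, 0), pool now (7, 8)


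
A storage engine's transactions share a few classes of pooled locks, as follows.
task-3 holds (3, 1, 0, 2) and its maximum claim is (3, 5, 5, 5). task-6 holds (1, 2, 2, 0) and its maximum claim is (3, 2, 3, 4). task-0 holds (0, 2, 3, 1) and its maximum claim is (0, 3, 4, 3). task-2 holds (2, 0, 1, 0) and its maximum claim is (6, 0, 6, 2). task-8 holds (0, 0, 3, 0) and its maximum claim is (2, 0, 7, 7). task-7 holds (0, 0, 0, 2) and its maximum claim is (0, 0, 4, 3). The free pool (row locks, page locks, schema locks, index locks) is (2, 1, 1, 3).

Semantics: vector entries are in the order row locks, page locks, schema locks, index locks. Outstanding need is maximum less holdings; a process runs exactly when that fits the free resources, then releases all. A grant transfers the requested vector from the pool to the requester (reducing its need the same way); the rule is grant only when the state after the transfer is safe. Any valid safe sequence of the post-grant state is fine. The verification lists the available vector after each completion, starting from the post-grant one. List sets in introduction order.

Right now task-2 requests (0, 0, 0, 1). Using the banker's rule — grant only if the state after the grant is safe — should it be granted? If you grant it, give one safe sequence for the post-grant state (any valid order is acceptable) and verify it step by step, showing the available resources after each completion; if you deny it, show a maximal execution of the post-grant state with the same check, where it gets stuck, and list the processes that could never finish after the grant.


GRANT: granting preserves safety; a valid post-grant sequence is task-0, task-7, task-6, task-3, task-8, task-2.
Key observation: post-grant, (2, 1, 1, 2) remains, and an order beginning with task-0 completes everyone.
Step-by-step check of the post-grant state:
  pool = (2, 1, 1, 2)
  task-0 needs (0, 1, 1, 2) <= (2, 1, 1, 2) -> finishes; pool += (0, 2, 3, 1) = (2, 3, 4, 3)
  task-7 needs (0, 0, 4, 1) <= (2, 3, 4, 3) -> finishes; pool += (0, 0, 0, 2) = (2, 3, 4, 5)
  task-6 needs (2, 0, 1, 4) <= (2, 3, 4, 5) -> finishes; pool += (1, 2, 2, 0) = (3, 5, 6, 5)
  task-3 needs (0, 4, 5, 3) <= (3, 5, 6, 5) -> finishes; pool += (3, 1, 0, 2) = (6, 6, 6, 7)
  task-8 needs (2, 0, 4, 7) <= (6, 6, 6, 7) -> finishes; pool += (0, 0, 3, 0) = (6, 6, 9, 7)
  task-2 needs (4, 0, 5, 1) <= (6, 6, 9, 7) -> finishes; pool += (2, 0, 1, 1) = (8, 6, 10, 8)


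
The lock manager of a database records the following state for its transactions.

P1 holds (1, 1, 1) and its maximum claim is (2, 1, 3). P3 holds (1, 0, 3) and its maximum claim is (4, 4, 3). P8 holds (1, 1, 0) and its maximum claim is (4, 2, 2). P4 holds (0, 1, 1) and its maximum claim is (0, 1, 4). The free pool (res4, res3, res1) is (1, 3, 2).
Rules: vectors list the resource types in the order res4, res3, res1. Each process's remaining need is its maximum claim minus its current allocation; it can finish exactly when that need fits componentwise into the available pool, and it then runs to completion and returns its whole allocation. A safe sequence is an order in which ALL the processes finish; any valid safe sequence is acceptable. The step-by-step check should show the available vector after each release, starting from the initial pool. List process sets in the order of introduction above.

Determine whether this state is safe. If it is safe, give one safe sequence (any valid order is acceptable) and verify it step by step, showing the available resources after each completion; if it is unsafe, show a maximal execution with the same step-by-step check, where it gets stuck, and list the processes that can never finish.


The state is UNSAFE.
Key observation: the pool after P1, P4 is (2, 5, 4); every surviving request exceeds it in res4, so progress ends there.
A maximal execution: P1, P4 — then nothing else fits. Check, step by step:
  pool = (1, 3, 2)
  P1: need (1, 0, 2) fits (1, 3, 2); releases (1, 1, 1), pool now (2, 4, 3)
  P4: need (0, 0, 3) fits (2, 4, 3); releases (0, 1, 1), pool now (2, 5, 4)
  P3 still needs (3, 4, 0) but only (2, 5, 4) is free — short on res4
  P8 still needs (3, 1, 2) but only (2, 5, 4) is free — short on res4
Permanently blocked: P3 and P8.


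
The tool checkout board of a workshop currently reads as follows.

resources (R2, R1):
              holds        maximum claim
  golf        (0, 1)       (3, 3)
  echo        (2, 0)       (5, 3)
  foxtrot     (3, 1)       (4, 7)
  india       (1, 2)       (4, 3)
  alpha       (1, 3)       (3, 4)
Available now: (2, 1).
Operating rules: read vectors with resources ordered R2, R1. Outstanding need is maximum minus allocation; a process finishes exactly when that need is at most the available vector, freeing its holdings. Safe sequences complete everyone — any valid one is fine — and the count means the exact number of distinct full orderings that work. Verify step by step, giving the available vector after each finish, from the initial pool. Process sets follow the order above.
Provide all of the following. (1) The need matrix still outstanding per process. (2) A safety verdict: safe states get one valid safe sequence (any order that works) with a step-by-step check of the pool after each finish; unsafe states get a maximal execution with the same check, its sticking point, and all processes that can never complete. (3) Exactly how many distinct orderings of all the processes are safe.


(1) Need matrix, components ordered R2, R1:
  golf: (3, 2)
  echo: (3, 3)
  foxtrot: (1, 6)
  india: (3, 1)
  alpha: (2, 1)
(2) The state is SAFE; one workable sequence: alpha, echo, india, foxtrot, golf.
Key observation: alpha is the earliest step where a requested resource binds exactly: need (2, 1), pool (2, 1) at its turn.
Check, step by step:
  pool = (2, 1)
  run alpha (needs (2, 1), free (2, 1)); after release of (1, 3) the pool is (3, 4)
  run echo (needs (3, 3), free (3, 4)); after release of (2, 0) the pool is (5, 4)
  run india (needs (3, 1), free (5, 4)); after release of (1, 2) the pool is (6, 6)
  run foxtrot (needs (1, 6), free (6, 6)); after release of (3, 1) the pool is (9, 7)
  run golf (needs (3, 2), free (9, 7)); after release of (0, 1) the pool is (9, 8)
(3) Exactly 12 of the possible complete orderings are safe sequences.


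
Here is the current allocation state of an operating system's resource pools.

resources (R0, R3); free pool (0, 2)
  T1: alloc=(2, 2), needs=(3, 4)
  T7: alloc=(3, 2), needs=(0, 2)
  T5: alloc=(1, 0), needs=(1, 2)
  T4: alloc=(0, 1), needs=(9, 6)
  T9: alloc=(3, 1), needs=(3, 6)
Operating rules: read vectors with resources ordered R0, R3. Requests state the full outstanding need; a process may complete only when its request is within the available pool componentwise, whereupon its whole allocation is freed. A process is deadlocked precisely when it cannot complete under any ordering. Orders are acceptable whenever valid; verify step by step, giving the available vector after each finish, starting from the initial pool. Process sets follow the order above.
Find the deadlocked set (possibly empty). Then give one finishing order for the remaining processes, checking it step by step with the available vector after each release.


No process is deadlocked.
Key observation: beginning at T7, releases accumulate fast enough that every process eventually fits.
The rest can finish in the order T7, T1, T5, T9, T4. Check, step by step:
  pool = (0, 2)
  T7: need (0, 2) fits (0, 2); releases (3, 2), pool now (3, 4)
  T1: need (3, 4) fits (3, 4); releases (2, 2), pool now (5, 6)
  T5: need (1, 2) fits (5, 6); releases (1, 0), pool now (6, 6)
  T9: need (3, 6) fits (6, 6); releases (3, 1), pool now (9, 7)
  T4: need (9, 6) fits (9, 7); releases (0, 1), pool now (9, 8)


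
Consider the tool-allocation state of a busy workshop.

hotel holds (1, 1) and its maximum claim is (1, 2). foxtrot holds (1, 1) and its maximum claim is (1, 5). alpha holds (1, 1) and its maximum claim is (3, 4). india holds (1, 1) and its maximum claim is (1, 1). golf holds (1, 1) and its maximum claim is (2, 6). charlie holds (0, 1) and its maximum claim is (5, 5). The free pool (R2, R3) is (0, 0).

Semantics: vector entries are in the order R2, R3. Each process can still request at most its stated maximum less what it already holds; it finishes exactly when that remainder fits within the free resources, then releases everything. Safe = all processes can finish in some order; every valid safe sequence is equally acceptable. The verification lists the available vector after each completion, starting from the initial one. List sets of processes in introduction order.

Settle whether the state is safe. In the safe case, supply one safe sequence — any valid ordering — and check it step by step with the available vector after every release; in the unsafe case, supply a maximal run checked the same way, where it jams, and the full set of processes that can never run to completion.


The state is UNSAFE.
Key observation: the wall is R3: completing india, hotel brings the pool only to (2, 2), and all the rest need more.
A maximal execution: india, hotel — then nothing else fits. Step-by-step check:
  pool = (0, 0)
  india needs (0, 0) <= (0, 0) -> finishes; pool += (1, 1) = (1, 1)
  hotel needs (0, 1) <= (1, 1) -> finishes; pool += (1, 1) = (2, 2)
  blocked: foxtrot wants (0, 4), pool (2, 2) — not enough R3
  blocked: alpha wants (2, 3), pool (2, 2) — not enough R3
  blocked: golf wants (1, 5), pool (2, 2) — not enough R3
  blocked: charlie wants (5, 4), pool (2, 2) — not enough R2 and R3
Processes that can never finish: foxtrot, alpha, golf and charlie.


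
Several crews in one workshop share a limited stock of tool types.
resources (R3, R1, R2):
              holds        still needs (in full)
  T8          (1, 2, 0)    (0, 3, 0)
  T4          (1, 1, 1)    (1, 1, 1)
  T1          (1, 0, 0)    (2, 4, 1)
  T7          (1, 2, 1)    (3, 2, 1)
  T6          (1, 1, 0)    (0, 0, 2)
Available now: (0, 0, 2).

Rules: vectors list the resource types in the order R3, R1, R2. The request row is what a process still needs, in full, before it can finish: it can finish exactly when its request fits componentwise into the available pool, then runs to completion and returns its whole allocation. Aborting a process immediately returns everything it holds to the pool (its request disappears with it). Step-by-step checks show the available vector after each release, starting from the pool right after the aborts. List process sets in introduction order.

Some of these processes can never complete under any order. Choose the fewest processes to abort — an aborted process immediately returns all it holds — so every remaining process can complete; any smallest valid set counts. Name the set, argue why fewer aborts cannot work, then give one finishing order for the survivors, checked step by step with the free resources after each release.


Minimum abort set: T7.
Key observation: the returned (1, 2, 1) from T7 is what brings T1 — unrunnable before, under any order — into play at step 3.
Why nothing smaller works: aborting no one leaves the state deadlocked as given.
Survivors finish in the order: T6, T4, T1, T8. Verifying each step (pool after the aborts first):
  pool = (1, 2, 3)
  run T6 (needs (0, 0, 2), free (1, 2, 3)); after release of (1, 1, 0) the pool is (2, 3, 3)
  run T4 (needs (1, 1, 1), free (2, 3, 3)); after release of (1, 1, 1) the pool is (3, 4, 4)
  run T1 (needs (2, 4, 1), free (3, 4, 4)); after release of (1, 0, 0) the pool is (4, 4, 4)
  run T8 (needs (0, 3, 0), free (4, 4, 4)); after release of (1, 2, 0) the pool is (5, 6, 4)


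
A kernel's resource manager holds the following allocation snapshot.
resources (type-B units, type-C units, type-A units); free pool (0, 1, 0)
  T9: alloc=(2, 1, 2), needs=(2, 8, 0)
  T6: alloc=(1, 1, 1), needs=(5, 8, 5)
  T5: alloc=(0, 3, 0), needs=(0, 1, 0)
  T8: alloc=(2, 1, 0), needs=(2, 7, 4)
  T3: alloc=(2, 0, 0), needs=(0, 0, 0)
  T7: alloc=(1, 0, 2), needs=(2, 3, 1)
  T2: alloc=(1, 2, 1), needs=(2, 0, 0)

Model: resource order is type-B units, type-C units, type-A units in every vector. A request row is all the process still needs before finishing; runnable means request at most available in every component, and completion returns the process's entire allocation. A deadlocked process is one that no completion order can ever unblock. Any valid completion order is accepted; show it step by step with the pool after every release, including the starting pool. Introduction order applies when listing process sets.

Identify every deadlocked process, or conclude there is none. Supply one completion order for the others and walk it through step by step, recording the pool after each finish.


Deadlocked: T9, T6 and T8.
Key observation: after T3, T5, T2, T7 complete, (4, 6, 3) is the best the pool ever gets, yet each leftover process wants more type-C units.
One completion order for the rest: T3, T5, T2, T7. Verifying each step:
  pool = (0, 1, 0)
  T3 needs (0, 0, 0) <= (0, 1, 0) -> finishes; pool += (2, 0, 0) = (2, 1, 0)
  T5 needs (0, 1, 0) <= (2, 1, 0) -> finishes; pool += (0, 3, 0) = (2, 4, 0)
  T2 needs (2, 0, 0) <= (2, 4, 0) -> finishes; pool += (1, 2, 1) = (3, 6, 1)
  T7 needs (2, 3, 1) <= (3, 6, 1) -> finishes; pool += (1, 0, 2) = (4, 6, 3)
The blocked processes can never fit:
  blocked: T9 wants (2, 8, 0), pool (4, 6, 3) — not enough type-C units
  blocked: T6 wants (5, 8, 5), pool (4, 6, 3) — not enough type-B units, type-C units and type-A units
  blocked: T8 wants (2, 7, 4), pool (4, 6, 3) — not enough type-C units and type-A units


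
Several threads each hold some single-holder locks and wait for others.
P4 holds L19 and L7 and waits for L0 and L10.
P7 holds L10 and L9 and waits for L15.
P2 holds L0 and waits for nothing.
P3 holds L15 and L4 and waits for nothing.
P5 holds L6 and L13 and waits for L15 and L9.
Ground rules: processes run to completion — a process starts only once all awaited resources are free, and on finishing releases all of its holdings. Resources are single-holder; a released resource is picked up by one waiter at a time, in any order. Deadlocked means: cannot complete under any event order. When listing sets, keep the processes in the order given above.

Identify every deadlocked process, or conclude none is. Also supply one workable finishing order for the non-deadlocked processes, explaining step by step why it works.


No process is deadlocked.
Key observation: the wait graph is acyclic; completion cascades from the unblocked processes through everyone else.
The rest can finish in the order P2, P3, P7, P5, P4.
Step-by-step check:
  P2: no waits; runs immediately, freeing L0
  P3: no waits; runs immediately, freeing L15 and L4
  run P7 (all its waits — L15 — are resolved); releases L10 and L9
  run P5 (all its waits — L15 and L9 — are resolved); releases L6 and L13
  run P4 (all its waits — L0 and L10 — are resolved); releases L19 and L7


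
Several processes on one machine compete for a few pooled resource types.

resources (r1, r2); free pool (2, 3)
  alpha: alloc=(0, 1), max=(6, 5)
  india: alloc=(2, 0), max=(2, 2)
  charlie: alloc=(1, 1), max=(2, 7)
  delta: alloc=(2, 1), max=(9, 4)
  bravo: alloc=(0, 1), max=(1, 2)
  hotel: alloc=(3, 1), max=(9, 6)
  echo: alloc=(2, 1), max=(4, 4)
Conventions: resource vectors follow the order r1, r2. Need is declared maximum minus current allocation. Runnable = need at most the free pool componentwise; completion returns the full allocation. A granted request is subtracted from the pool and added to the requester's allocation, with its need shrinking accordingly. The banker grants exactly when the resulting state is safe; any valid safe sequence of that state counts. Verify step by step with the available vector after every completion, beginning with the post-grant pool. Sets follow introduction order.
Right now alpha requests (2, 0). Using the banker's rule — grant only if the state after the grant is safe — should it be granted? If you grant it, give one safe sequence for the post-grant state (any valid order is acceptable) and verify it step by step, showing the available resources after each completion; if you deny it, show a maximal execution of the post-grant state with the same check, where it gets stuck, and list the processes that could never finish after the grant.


GRANT — the state after the grant stays safe, e.g. via india, echo, alpha, hotel, bravo, delta, charlie.
Key observation: after the grant the pool drops to (0, 3), which still lets india finish first and unwind the rest.
Verifying the post-grant state step by step:
  pool = (0, 3)
  india needs (0, 2) <= (0, 3) -> finishes; pool += (2, 0) = (2, 3)
  echo needs (2, 3) <= (2, 3) -> finishes; pool += (2, 1) = (4, 4)
  alpha needs (4, 4) <= (4, 4) -> finishes; pool += (2, 1) = (6, 5)
  hotel needs (6, 5) <= (6, 5) -> finishes; pool += (3, 1) = (9, 6)
  bravo needs (1, 1) <= (9, 6) -> finishes; pool += (0, 1) = (9, 7)
  delta needs (7, 3) <= (9, 7) -> finishes; pool += (2, 1) = (11, 8)
  charlie needs (1, 6) <= (11, 8) -> finishes; pool += (1, 1) = (12, 9)


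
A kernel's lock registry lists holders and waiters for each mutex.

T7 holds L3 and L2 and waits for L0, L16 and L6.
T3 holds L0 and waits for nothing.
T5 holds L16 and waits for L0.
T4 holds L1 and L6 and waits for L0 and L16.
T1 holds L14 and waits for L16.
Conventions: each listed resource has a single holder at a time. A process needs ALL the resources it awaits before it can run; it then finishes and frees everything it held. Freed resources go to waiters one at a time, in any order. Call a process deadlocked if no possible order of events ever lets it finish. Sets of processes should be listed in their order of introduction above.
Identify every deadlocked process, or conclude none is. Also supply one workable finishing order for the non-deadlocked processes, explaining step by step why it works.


The deadlocked set is empty.
Key observation: the wait graph is acyclic; completion cascades from the unblocked processes through everyone else.
A valid finishing order for the others: T3, T5, T1, T4, T7.
Check, step by step:
  T3: no waits; runs immediately, freeing L0
  run T5 (all its waits — L0 — are resolved); releases L16
  run T1 (all its waits — L16 — are resolved); releases L14
  run T4 (all its waits — L0 and L16 — are resolved); releases L1 and L6
  run T7 (all its waits — L0, L16 and L6 — are resolved); releases L3 and L2


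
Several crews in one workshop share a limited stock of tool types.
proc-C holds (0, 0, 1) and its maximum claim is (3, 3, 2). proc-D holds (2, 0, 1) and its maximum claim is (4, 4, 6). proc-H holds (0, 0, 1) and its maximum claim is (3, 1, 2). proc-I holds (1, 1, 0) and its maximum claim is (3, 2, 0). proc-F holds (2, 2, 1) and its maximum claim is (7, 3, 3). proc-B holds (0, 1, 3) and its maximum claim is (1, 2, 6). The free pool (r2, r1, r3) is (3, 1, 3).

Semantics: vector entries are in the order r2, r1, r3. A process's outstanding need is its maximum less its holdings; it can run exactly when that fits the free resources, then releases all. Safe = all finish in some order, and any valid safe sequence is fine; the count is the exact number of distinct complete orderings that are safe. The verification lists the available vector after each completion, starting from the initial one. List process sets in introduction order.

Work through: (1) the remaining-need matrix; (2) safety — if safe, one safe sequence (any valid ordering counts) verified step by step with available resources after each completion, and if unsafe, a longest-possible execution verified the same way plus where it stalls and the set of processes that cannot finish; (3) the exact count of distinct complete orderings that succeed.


(1) Outstanding need per process (order r2, r1, r3):
  proc-C: (3, 3, 1)
  proc-D: (2, 4, 5)
  proc-H: (3, 1, 1)
  proc-I: (2, 1, 0)
  proc-F: (5, 1, 2)
  proc-B: (1, 1, 3)
(2) UNSAFE — no complete ordering exists.
Key observation: after proc-I, proc-B, proc-C, proc-H the pool peaks at (4, 3, 8), and each blocked process is short somewhere: proc-D on r1; proc-F on r2.
A maximal execution: proc-I, proc-B, proc-C, proc-H — then nothing else fits. Verifying each step:
  pool = (3, 1, 3)
  run proc-I (needs (2, 1, 0), free (3, 1, 3)); after release of (1, 1, 0) the pool is (4, 2, 3)
  run proc-B (needs (1, 1, 3), free (4, 2, 3)); after release of (0, 1, 3) the pool is (4, 3, 6)
  run proc-C (needs (3, 3, 1), free (4, 3, 6)); after release of (0, 0, 1) the pool is (4, 3, 7)
  run proc-H (needs (3, 1, 1), free (4, 3, 7)); after release of (0, 0, 1) the pool is (4, 3, 8)
  blocked: proc-D wants (2, 4, 5), pool (4, 3, 8) — not enough r1
  blocked: proc-F wants (5, 1, 2), pool (4, 3, 8) — not enough r2
Processes that can never finish: proc-D and proc-F.
(3) Precisely 0 of the possible complete orderings are safe sequences.


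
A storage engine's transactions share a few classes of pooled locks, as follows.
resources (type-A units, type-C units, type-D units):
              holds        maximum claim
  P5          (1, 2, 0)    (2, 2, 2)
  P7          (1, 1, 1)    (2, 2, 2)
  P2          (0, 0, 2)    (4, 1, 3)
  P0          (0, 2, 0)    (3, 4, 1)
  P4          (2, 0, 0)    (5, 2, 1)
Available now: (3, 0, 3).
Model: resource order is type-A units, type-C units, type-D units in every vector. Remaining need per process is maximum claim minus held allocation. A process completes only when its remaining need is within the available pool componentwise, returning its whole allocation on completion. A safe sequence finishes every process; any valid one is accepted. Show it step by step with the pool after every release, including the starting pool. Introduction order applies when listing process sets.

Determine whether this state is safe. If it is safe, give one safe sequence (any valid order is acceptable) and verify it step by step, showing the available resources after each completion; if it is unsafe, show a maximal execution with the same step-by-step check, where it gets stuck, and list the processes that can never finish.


SAFE — a valid safe sequence is P5, P2, P7, P0, P4.
Key observation: at P2 the run first touches a limit — (4, 1, 1) against (4, 2, 3), exact on a resource it actually requests.
Walking it through:
  pool = (3, 0, 3)
  P5: need (1, 0, 2) fits (3, 0, 3); releases (1, 2, 0), pool now (4, 2, 3)
  P2: need (4, 1, 1) fits (4, 2, 3); releases (0, 0, 2), pool now (4, 2, 5)
  P7: need (1, 1, 1) fits (4, 2, 5); releases (1, 1, 1), pool now (5, 3, 6)
  P0: need (3, 2, 1) fits (5, 3, 6); releases (0, 2, 0), pool now (5, 5, 6)
  P4: need (3, 2, 1) fits (5, 5, 6); releases (2, 0, 0), pool now (7, 5, 6)


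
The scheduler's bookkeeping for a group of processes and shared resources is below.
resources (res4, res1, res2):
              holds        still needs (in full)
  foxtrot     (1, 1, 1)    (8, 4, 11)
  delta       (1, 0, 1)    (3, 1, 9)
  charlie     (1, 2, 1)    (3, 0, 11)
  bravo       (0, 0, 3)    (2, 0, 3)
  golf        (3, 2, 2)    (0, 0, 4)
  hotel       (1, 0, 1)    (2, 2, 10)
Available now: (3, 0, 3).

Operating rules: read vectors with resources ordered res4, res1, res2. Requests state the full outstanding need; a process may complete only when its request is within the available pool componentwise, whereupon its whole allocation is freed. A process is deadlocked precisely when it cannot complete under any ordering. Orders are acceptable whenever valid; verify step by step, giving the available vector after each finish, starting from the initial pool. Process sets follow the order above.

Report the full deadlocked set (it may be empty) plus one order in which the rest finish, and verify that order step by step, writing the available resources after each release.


Deadlocked: foxtrot, delta, charlie and hotel.
Key observation: res2 is the bottleneck — with bravo, golf done the pool holds (6, 2, 8), short of every remaining need.
The rest can finish in the order bravo, golf. Check, step by step:
  pool = (3, 0, 3)
  bravo: need (2, 0, 3) fits (3, 0, 3); releases (0, 0, 3), pool now (3, 0, 6)
  golf: need (0, 0, 4) fits (3, 0, 6); releases (3, 2, 2), pool now (6, 2, 8)
The stuck group stays short no matter what:
  foxtrot still needs (8, 4, 11) but only (6, 2, 8) is free — short on res4, res1 and res2
  delta still needs (3, 1, 9) but only (6, 2, 8) is free — short on res2
  charlie still needs (3, 0, 11) but only (6, 2, 8) is free — short on res2
  hotel still needs (2, 2, 10) but only (6, 2, 8) is free — short on res2


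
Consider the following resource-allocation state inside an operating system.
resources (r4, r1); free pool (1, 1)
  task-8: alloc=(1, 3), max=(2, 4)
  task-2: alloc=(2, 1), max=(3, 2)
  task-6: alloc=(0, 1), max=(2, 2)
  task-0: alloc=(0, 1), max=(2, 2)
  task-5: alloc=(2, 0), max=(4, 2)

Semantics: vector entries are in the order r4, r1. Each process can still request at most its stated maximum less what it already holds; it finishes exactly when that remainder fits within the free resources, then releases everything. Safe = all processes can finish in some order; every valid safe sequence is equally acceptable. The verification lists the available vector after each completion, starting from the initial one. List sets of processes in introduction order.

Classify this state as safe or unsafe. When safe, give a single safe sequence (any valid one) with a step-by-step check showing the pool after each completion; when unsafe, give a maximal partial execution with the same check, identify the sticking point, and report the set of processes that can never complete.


SAFE. One safe sequence: task-2, task-8, task-6, task-5, task-0.
Key observation: the order's first zero-slack moment is task-2 ((1, 1) needed, (1, 1) free — a requested resource with nothing to spare).
Step-by-step check:
  pool = (1, 1)
  task-2 needs (1, 1) <= (1, 1) -> finishes; pool += (2, 1) = (3, 2)
  task-8 needs (1, 1) <= (3, 2) -> finishes; pool += (1, 3) = (4, 5)
  task-6 needs (2, 1) <= (4, 5) -> finishes; pool += (0, 1) = (4, 6)
  task-5 needs (2, 2) <= (4, 6) -> finishes; pool += (2, 0) = (6, 6)
  task-0 needs (2, 1) <= (6, 6) -> finishes; pool += (0, 1) = (6, 7)


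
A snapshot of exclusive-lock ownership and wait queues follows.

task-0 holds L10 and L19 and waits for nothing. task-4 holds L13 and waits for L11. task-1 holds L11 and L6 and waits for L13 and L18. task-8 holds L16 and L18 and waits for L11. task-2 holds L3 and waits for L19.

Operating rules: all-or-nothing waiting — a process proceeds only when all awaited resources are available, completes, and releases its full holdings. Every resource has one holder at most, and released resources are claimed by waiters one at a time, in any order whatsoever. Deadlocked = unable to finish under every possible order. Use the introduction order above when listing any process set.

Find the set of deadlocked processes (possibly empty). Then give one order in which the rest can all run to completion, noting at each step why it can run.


The deadlocked set is task-4, task-1 and task-8.
Key observation: nobody on the ring task-4 -> task-1 -> task-4 can start until another member finishes, which never happens; task-8 is caught in further circular waits.
The rest can finish in the order task-0, task-2.
Check, step by step:
  run task-0 (it waits on nothing); releases L10 and L19
  run task-2 (all its waits — L19 — are resolved); releases L3


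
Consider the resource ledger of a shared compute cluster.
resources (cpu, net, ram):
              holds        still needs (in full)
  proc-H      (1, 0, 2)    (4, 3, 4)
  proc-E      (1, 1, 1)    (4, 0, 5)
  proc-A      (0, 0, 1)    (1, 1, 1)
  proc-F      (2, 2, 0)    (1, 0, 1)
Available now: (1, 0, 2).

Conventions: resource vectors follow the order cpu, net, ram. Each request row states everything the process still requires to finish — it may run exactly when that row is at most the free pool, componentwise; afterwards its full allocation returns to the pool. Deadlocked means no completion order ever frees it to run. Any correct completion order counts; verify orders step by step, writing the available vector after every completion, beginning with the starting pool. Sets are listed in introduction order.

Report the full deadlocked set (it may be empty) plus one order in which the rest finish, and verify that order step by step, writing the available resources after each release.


The deadlocked set is proc-H and proc-E.
Key observation: the pool after proc-F, proc-A is (3, 2, 3); every surviving request exceeds it in cpu, so progress ends there.
The rest can finish in the order proc-F, proc-A. Verifying each step:
  pool = (1, 0, 2)
  proc-F needs (1, 0, 1) <= (1, 0, 2) -> finishes; pool += (2, 2, 0) = (3, 2, 2)
  proc-A needs (1, 1, 1) <= (3, 2, 2) -> finishes; pool += (0, 0, 1) = (3, 2, 3)
The blocked processes can never fit:
  proc-H still needs (4, 3, 4) but only (3, 2, 3) is free — short on cpu, net and ram
  proc-E still needs (4, 0, 5) but only (3, 2, 3) is free — short on cpu and ram


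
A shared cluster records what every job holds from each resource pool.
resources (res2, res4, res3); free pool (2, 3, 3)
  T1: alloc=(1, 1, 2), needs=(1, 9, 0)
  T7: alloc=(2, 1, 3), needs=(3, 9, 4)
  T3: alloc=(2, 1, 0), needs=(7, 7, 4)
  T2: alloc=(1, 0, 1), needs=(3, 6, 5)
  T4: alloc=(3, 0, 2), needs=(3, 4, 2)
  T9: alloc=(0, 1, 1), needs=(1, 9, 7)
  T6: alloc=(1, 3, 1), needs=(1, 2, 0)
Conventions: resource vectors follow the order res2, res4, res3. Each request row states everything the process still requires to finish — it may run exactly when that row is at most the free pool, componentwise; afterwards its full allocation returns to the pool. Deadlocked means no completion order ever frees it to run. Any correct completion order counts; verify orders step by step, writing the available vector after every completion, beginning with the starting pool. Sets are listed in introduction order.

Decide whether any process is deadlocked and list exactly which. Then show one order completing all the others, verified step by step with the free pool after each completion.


Deadlocked: T1, T7, T3 and T9.
Key observation: after T6, T4, T2 complete, (7, 6, 7) is the best the pool ever gets, yet each leftover process wants more res4.
The rest can finish in the order T6, T4, T2. Walking it through:
  pool = (2, 3, 3)
  T6: need (1, 2, 0) fits (2, 3, 3); releases (1, 3, 1), pool now (3, 6, 4)
  T4: need (3, 4, 2) fits (3, 6, 4); releases (3, 0, 2), pool now (6, 6, 6)
  T2: need (3, 6, 5) fits (6, 6, 6); releases (1, 0, 1), pool now (7, 6, 7)
None of the blocked processes ever fits:
  T1 cannot run: need (1, 9, 0) vs free (7, 6, 7) (insufficient res4)
  T7 cannot run: need (3, 9, 4) vs free (7, 6, 7) (insufficient res4)
  T3 cannot run: need (7, 7, 4) vs free (7, 6, 7) (insufficient res4)
  T9 cannot run: need (1, 9, 7) vs free (7, 6, 7) (insufficient res4)


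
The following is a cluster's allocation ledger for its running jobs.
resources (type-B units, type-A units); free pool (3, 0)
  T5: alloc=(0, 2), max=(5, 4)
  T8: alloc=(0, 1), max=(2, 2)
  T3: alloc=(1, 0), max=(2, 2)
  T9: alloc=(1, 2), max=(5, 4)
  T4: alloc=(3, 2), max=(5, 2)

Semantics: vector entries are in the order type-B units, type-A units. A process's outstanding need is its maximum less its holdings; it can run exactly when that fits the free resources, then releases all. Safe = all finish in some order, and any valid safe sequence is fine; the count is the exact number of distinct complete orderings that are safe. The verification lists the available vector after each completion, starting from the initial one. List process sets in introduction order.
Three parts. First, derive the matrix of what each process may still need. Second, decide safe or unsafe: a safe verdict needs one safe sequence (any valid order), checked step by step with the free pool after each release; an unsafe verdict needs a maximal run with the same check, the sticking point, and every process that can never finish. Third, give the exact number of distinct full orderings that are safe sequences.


(1) Need matrix, components ordered type-B units, type-A units:
  T5: (5, 2)
  T8: (2, 1)
  T3: (1, 2)
  T9: (4, 2)
  T4: (2, 0)
(2) The state is SAFE; one workable sequence: T4, T5, T3, T8, T9.
Key observation: the order's first zero-slack moment is T5 ((5, 2) needed, (6, 2) free — a requested resource with nothing to spare).
Check, step by step:
  pool = (3, 0)
  run T4 (needs (2, 0), free (3, 0)); after release of (3, 2) the pool is (6, 2)
  run T5 (needs (5, 2), free (6, 2)); after release of (0, 2) the pool is (6, 4)
  run T3 (needs (1, 2), free (6, 4)); after release of (1, 0) the pool is (7, 4)
  run T8 (needs (2, 1), free (7, 4)); after release of (0, 1) the pool is (7, 5)
  run T9 (needs (4, 2), free (7, 5)); after release of (1, 2) the pool is (8, 7)
(3) The exact count: 24 of the possible complete orderings are safe sequences.


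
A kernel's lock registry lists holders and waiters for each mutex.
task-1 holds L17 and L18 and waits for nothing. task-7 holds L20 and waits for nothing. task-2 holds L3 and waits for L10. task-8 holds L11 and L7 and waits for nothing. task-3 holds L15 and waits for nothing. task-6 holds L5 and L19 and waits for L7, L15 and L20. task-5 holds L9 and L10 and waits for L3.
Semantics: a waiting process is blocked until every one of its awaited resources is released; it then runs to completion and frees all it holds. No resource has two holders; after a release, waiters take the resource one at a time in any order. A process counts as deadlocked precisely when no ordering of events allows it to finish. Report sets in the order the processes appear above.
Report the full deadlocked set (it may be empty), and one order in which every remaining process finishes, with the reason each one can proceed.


The deadlocked set is task-2 and task-5.
Key observation: along task-2 -> task-5 -> task-2, each member waits on what the next one holds — a deadlock; no other process is dragged down with it.
A valid finishing order for the others: task-7, task-3, task-8, task-6, task-1.
Step-by-step check:
  task-7 waits on nothing -> runs at once and releases L20
  task-3 waits on nothing -> runs at once and releases L15
  task-8 waits on nothing -> runs at once and releases L11 and L7
  task-6 waits on L7, L15 and L20 — all released -> runs and releases L5 and L19
  task-1 waits on nothing -> runs at once and releases L17 and L18


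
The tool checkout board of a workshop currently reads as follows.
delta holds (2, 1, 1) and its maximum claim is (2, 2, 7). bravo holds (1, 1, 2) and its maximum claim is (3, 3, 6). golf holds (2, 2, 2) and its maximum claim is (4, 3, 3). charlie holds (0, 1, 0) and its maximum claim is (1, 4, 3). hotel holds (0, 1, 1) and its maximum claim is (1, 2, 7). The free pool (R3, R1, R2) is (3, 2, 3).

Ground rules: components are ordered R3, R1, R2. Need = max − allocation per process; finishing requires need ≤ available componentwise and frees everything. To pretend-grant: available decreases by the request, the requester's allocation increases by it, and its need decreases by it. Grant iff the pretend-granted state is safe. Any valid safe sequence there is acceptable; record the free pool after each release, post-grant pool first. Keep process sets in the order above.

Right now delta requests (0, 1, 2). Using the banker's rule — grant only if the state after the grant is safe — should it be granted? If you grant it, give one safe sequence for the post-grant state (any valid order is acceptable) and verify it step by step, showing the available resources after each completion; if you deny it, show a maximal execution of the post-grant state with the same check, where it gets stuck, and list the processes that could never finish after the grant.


DENY. Granting would leave the state unsafe.
Key observation: no order helps: past golf, charlie, the free pool tops out at (5, 4, 3), below what each blocked process needs in R2.
On the post-grant state, golf, charlie is a maximal run — nothing extends it. Walking it through:
  pool = (3, 1, 1)
  golf: need (2, 1, 1) fits (3, 1, 1); releases (2, 2, 2), pool now (5, 3, 3)
  charlie: need (1, 3, 3) fits (5, 3, 3); releases (0, 1, 0), pool now (5, 4, 3)
  blocked: delta wants (0, 0, 4), pool (5, 4, 3) — not enough R2
  blocked: bravo wants (2, 2, 4), pool (5, 4, 3) — not enough R2
  blocked: hotel wants (1, 1, 6), pool (5, 4, 3) — not enough R2
Had the request been granted, delta, bravo and hotel could never finish.
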